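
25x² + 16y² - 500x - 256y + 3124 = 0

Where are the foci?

(10, 5) and (10, 11)

Rearranging, 25(x² - 20x) + 16(y² - 16y) = -3124.
Complete the square: 25(x - 10)² + 16(y - 8)² = -3124 + 2500 + 1024 = 400
Divide through by 400 to get (x - 10)²/16 + (y - 8)²/25 = 1.
Ellipse, center (10, 8), major axis vertical; a² = 25, b² = 16.
c² = a² - b² = 25 - 16 = 9, so c = 3.
Foci lie on the vertical axis through the center: (h, k ± c).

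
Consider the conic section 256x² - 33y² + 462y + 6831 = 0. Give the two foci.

Group: 256x² -33(y² - 14y) = -6831
Complete the square: 256x² -33(y - 7)² = -6831 + 0 - 1617 = -8448
Divide through by -8448 to get (y - 7)²/256 - x²/33 = 1.
Hyperbola, center (0, 7), transverse axis vertical; a² = 256, b² = 33.
c² = a² + b² = 256 + 33 = 289, so c = 17.
Foci lie on the vertical axis through the center: (h, k ± c).

(0, -10) and (0, 24)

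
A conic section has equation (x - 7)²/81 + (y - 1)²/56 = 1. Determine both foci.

Center (7, 1). The larger denominator 81 sits under the x-term, so the major axis is horizontal; a² = 81, b² = 56.
c² = a² - b² = 81 - 56 = 25, so c = 5.
Foci lie on the horizontal axis through the center: (h ± c, k).

(2, 1) and (12, 1)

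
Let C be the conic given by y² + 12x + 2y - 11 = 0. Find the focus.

Only y is squared. Complete the square in y: (y + 1)² = -12(x - 1).
Vertex (1, -1); 4p = -12 so p = -3. Opens left.
Focus is p units from the vertex along the axis: (h + p, k).

(-2, -1)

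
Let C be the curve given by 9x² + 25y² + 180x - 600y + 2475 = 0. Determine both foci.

(-22, 12) and (2, 12)

Group the x- and y-terms: 9(x² + 20x) + 25(y² - 24y) = -2475
Complete the square: 9(x + 10)² + 25(y - 12)² = -2475 + 900 + 3600 = 2025
Divide through by 2025 to get (x + 10)²/225 + (y - 12)²/81 = 1.
Ellipse, center (-10, 12), major axis horizontal; a² = 225, b² = 81.
c² = a² - b² = 225 - 81 = 144, so c = 12.
Foci lie on the horizontal axis through the center: (h ± c, k).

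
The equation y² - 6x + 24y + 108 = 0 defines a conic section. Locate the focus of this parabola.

Only y is squared. Complete the square in y: (y + 12)² = 6(x + 6).
Vertex (-6, -12); 4p = 6 so p = 3/2. Opens right.
Focus is p units from the vertex along the axis: (h + p, k).

(-9/2, -12)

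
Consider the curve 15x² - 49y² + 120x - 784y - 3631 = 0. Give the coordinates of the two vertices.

Rearranging, 15(x² + 8x) -49(y² + 16y) = 3631.
Completing the square gives 15(x + 4)² -49(y + 8)² = 3631 + 240 - 3136 = 735.
Divide by 735: (x + 4)²/49 - (y + 8)²/15 = 1
Hyperbola, center (-4, -8), transverse axis horizontal; a² = 49, b² = 15.
a = 7. Vertices at (h ± a, k).

(-11, -8) and (3, -8)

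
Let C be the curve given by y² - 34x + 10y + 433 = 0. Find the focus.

(41/2, -5)

Only y is squared. Complete the square in y: (y + 5)² = 34(x - 12).
Vertex (12, -5); 4p = 34 so p = 17/2. Opens right.
Focus is p units from the vertex along the axis: (h + p, k).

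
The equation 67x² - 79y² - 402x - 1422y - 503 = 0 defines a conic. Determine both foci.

(3, -9 - √146) and (3, -9 + √146)

Group the x- and y-terms: 67(x² - 6x) -79(y² + 18y) = 503
Completing the square gives 67(x - 3)² -79(y + 9)² = 503 + 603 - 6399 = -5293.
Divide through by -5293 to get (y + 9)²/67 - (x - 3)²/79 = 1.
Hyperbola, center (3, -9), transverse axis vertical; a² = 67, b² = 79.
c² = a² + b² = 67 + 79 = 146, so c = √146.
Foci lie on the vertical axis through the center: (h, k ± c).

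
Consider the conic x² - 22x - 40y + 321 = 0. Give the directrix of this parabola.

Only x is squared. Complete the square in x: (x - 11)² = 40(y - 5).
Vertex (11, 5); 4p = 40 so p = 10. Opens up.
Directrix is the horizontal line y = k − p = 5 − (10) = -5.

y = -5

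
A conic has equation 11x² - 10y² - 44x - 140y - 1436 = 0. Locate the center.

Group the x- and y-terms: 11(x² - 4x) -10(y² + 14y) = 1436
11(x - 2)² -10(y + 7)² = 1436 + 44 - 490 = 990
Divide through by 990 to get (x - 2)²/90 - (y + 7)²/99 = 1.
Hyperbola with center (2, -7).

(2, -7)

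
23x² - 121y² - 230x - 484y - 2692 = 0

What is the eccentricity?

Group the x- and y-terms: 23(x² - 10x) -121(y² + 4y) = 2692
Complete the square in x and y: 23(x - 5)² -121(y + 2)² = 2692 + 575 - 484 = 2783
Dividing both sides by 2783: (x - 5)²/121 - (y + 2)²/23 = 1
Hyperbola, center (5, -2), transverse axis horizontal; a² = 121, b² = 23.
c² = a² + b² = 144, so c = 12.
e = c/a = 12/11.

e = 12/11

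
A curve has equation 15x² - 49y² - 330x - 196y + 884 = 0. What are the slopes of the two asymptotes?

√15/7 and -√15/7

Group: 15(x² - 22x) -49(y² + 4y) = -884
15(x - 11)² -49(y + 2)² = -884 + 1815 - 196 = 735
Dividing both sides by 735: (x - 11)²/49 - (y + 2)²/15 = 1
Hyperbola, center (11, -2), transverse axis horizontal; a² = 49, b² = 15.
For a horizontal hyperbola the asymptotes have slope ±b/a.
Here that is ±√15/7.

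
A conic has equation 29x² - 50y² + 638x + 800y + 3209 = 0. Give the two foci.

(-11, 8 - √158) and (-11, 8 + √158)

Group: 29(x² + 22x) -50(y² - 16y) = -3209
29(x + 11)² -50(y - 8)² = -3209 + 3509 - 3200 = -2900
Dividing both sides by -2900: (y - 8)²/58 - (x + 11)²/100 = 1
Hyperbola, center (-11, 8), transverse axis vertical; a² = 58, b² = 100.
c² = a² + b² = 58 + 100 = 158, so c = √158.
Foci lie on the vertical axis through the center: (h, k ± c).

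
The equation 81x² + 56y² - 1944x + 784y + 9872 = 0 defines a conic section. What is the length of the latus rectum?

112/9

Collect terms: 81(x² - 24x) + 56(y² + 14y) = -9872
81(x - 12)² + 56(y + 7)² = -9872 + 11664 + 2744 = 4536
Divide through by 4536 to get (x - 12)²/56 + (y + 7)²/81 = 1.
Ellipse, center (12, -7), major axis vertical; a² = 81, b² = 56.
Latus rectum length = 2b²/a = 2·56/9 = 112/9.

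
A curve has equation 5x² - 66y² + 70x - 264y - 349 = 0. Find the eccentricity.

e = √4686/66

Collect terms: 5(x² + 14x) -66(y² + 4y) = 349
Completing the square gives 5(x + 7)² -66(y + 2)² = 349 + 245 - 264 = 330.
Dividing both sides by 330: (x + 7)²/66 - (y + 2)²/5 = 1
Hyperbola, center (-7, -2), transverse axis horizontal; a² = 66, b² = 5.
c² = a² + b² = 71, so c = √71.
e = c/a = √71/√66 = √4686/66.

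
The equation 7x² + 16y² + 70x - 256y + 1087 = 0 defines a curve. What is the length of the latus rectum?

Group the x- and y-terms: 7(x² + 10x) + 16(y² - 16y) = -1087
Complete the square: 7(x + 5)² + 16(y - 8)² = -1087 + 175 + 1024 = 112
Dividing both sides by 112: (x + 5)²/16 + (y - 8)²/7 = 1
Ellipse, center (-5, 8), major axis horizontal; a² = 16, b² = 7.
Latus rectum length = 2b²/a = 2·7/4 = 7/2.

7/2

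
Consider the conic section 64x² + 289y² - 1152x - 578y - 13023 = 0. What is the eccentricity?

e = 15/17

Rearranging, 64(x² - 18x) + 289(y² - 2y) = 13023.
Complete the square in x and y: 64(x - 9)² + 289(y - 1)² = 13023 + 5184 + 289 = 18496
Divide by 18496: (x - 9)²/289 + (y - 1)²/64 = 1
Ellipse, center (9, 1), major axis horizontal; a² = 289, b² = 64.
c² = a² - b² = 225, so c = 15.
e = c/a = 15/17.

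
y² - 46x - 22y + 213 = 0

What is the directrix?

x = -19/2

Only y is squared. Complete the square in y: (y - 11)² = 46(x - 2).
Vertex (2, 11); 4p = 46 so p = 23/2. Opens right.
Directrix is the vertical line x = h − p = 2 − (23/2) = -19/2.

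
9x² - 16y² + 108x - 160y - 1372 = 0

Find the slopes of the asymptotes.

9(x² + 12x) -16(y² + 10y) = 1372
Completing the square gives 9(x + 6)² -16(y + 5)² = 1372 + 324 - 400 = 1296.
Divide through by 1296 to get (x + 6)²/144 - (y + 5)²/81 = 1.
Hyperbola, center (-6, -5), transverse axis horizontal; a² = 144, b² = 81.
For a horizontal hyperbola the asymptotes have slope ±b/a.
Here that is ±9/12 = ±3/4.

3/4 and -3/4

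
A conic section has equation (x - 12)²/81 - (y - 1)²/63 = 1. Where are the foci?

(0, 1) and (24, 1)

Center (12, 1). The positive term is the x-term, so the transverse axis is horizontal; a² = 81, b² = 63.
c² = a² + b² = 81 + 63 = 144, so c = 12.
Foci lie on the horizontal axis through the center: (h ± c, k).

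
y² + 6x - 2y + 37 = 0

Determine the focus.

Only y is squared. Complete the square in y: (y - 1)² = -6(x + 6).
Vertex (-6, 1); 4p = -6 so p = -3/2. Opens left.
Focus is p units from the vertex along the axis: (h + p, k).

(-15/2, 1)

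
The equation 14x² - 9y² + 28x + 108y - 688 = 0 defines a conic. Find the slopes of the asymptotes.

√14/3 and -√14/3

Collect terms: 14(x² + 2x) -9(y² - 12y) = 688
Complete the square: 14(x + 1)² -9(y - 6)² = 688 + 14 - 324 = 378
Divide by 378: (x + 1)²/27 - (y - 6)²/42 = 1
Hyperbola, center (-1, 6), transverse axis horizontal; a² = 27, b² = 42.
For a horizontal hyperbola the asymptotes have slope ±b/a.
Here that is ±√42/3√3 = ±√14/3.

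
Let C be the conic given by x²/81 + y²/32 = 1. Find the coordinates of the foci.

(-7, 0) and (7, 0)

Center (0, 0). The larger denominator 81 sits under the x-term, so the major axis is horizontal; a² = 81, b² = 32.
c² = a² - b² = 81 - 32 = 49, so c = 7.
Foci lie on the horizontal axis through the center: (h ± c, k).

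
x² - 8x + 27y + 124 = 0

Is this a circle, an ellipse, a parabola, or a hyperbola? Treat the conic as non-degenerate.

No xy term. Coefficients of x² and y² are A = 1, C = 0.
Exactly one squared variable ⇒ parabola.

parabola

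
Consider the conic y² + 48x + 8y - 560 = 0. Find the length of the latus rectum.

48

Only y is squared. Complete the square in y: (y + 4)² = -48(x - 12).
Vertex (12, -4); 4p = -48 so p = -12. Opens left.
Latus rectum length = |4p| = 48.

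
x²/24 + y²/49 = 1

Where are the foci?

Center (0, 0). The larger denominator 49 sits under the y-term, so the major axis is vertical; a² = 49, b² = 24.
c² = a² - b² = 49 - 24 = 25, so c = 5.
Foci lie on the vertical axis through the center: (h, k ± c).

(0, -5) and (0, 5)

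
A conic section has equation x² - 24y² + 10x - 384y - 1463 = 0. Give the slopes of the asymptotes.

Group: (x² + 10x) -24(y² + 16y) = 1463
Complete the square: (x + 5)² -24(y + 8)² = 1463 + 25 - 1536 = -48
Divide by -48: (y + 8)²/2 - (x + 5)²/48 = 1
Hyperbola, center (-5, -8), transverse axis vertical; a² = 2, b² = 48.
For a vertical hyperbola the asymptotes have slope ±a/b.
Here that is ±√2/4√3 = ±√6/12.

√6/12 and -√6/12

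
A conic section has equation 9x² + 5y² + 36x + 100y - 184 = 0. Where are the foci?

(-2, -18) and (-2, -2)

Collect terms: 9(x² + 4x) + 5(y² + 20y) = 184
Complete the square: 9(x + 2)² + 5(y + 10)² = 184 + 36 + 500 = 720
Dividing both sides by 720: (x + 2)²/80 + (y + 10)²/144 = 1
Ellipse, center (-2, -10), major axis vertical; a² = 144, b² = 80.
c² = a² - b² = 144 - 80 = 64, so c = 8.
Foci lie on the vertical axis through the center: (h, k ± c).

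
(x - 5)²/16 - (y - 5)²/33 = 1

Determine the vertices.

Center (5, 5). The positive term is the x-term, so the transverse axis is horizontal; a² = 16, b² = 33.
a = 4. Vertices at (h ± a, k).

(1, 5) and (9, 5)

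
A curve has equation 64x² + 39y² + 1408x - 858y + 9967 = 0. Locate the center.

Group: 64(x² + 22x) + 39(y² - 22y) = -9967
Complete the square in x and y: 64(x + 11)² + 39(y - 11)² = -9967 + 7744 + 4719 = 2496
Dividing both sides by 2496: (x + 11)²/39 + (y - 11)²/64 = 1
Ellipse with center (-11, 11).

(-11, 11)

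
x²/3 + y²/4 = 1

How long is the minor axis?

2√3

Center (0, 0). The larger denominator 4 sits under the y-term, so the major axis is vertical; a² = 4, b² = 3.
b² = 3 so b = √3; the minor axis has length 2b = 2√3.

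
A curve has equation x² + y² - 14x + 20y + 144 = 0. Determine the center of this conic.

(x² - 14x) + (y² + 20y) = -144
(x - 7)² + (y + 10)² = -144 + 49 + 100 = 5
So (x - 7)² + (y + 10)² = 5.
Circle centered at (7, -10) with r² = 5.

(7, -10)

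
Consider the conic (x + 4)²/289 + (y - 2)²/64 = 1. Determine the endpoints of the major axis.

Center (-4, 2). The larger denominator 289 sits under the x-term, so the major axis is horizontal; a² = 289, b² = 64.
a = 17. Vertices at (h ± a, k).

(-21, 2) and (13, 2)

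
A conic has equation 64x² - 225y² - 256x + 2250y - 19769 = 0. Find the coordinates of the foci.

Group the x- and y-terms: 64(x² - 4x) -225(y² - 10y) = 19769
64(x - 2)² -225(y - 5)² = 19769 + 256 - 5625 = 14400
Dividing both sides by 14400: (x - 2)²/225 - (y - 5)²/64 = 1
Hyperbola, center (2, 5), transverse axis horizontal; a² = 225, b² = 64.
c² = a² + b² = 225 + 64 = 289, so c = 17.
Foci lie on the horizontal axis through the center: (h ± c, k).

(-15, 5) and (19, 5)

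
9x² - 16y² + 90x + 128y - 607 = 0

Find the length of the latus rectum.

Collect terms: 9(x² + 10x) -16(y² - 8y) = 607
Complete the square: 9(x + 5)² -16(y - 4)² = 607 + 225 - 256 = 576
Divide by 576: (x + 5)²/64 - (y - 4)²/36 = 1
Hyperbola, center (-5, 4), transverse axis horizontal; a² = 64, b² = 36.
Latus rectum length = 2b²/a = 2·36/8 = 9.

9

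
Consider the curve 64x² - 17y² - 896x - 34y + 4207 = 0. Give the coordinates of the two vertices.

64(x² - 14x) -17(y² + 2y) = -4207
Complete the square in x and y: 64(x - 7)² -17(y + 1)² = -4207 + 3136 - 17 = -1088
Divide through by -1088 to get (y + 1)²/64 - (x - 7)²/17 = 1.
Hyperbola, center (7, -1), transverse axis vertical; a² = 64, b² = 17.
a = 8. Vertices at (h, k ± a).

(7, -9) and (7, 7)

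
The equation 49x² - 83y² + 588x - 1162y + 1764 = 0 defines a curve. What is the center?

Rearranging, 49(x² + 12x) -83(y² + 14y) = -1764.
Complete the square in x and y: 49(x + 6)² -83(y + 7)² = -1764 + 1764 - 4067 = -4067
Dividing both sides by -4067: (y + 7)²/49 - (x + 6)²/83 = 1
Hyperbola with center (-6, -7).

(-6, -7)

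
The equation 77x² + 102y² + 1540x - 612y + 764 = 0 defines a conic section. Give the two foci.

(-15, 3) and (-5, 3)

Rearranging, 77(x² + 20x) + 102(y² - 6y) = -764.
77(x + 10)² + 102(y - 3)² = -764 + 7700 + 918 = 7854
Divide through by 7854 to get (x + 10)²/102 + (y - 3)²/77 = 1.
Ellipse, center (-10, 3), major axis horizontal; a² = 102, b² = 77.
c² = a² - b² = 102 - 77 = 25, so c = 5.
Foci lie on the horizontal axis through the center: (h ± c, k).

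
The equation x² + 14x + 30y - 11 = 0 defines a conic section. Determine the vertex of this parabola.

(-7, 2)

Only x is squared. Complete the square in x: (x + 7)² = -30(y - 2).
Vertex (-7, 2); 4p = -30 so p = -15/2. Opens down.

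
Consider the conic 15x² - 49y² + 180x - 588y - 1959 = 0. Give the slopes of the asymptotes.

Group the x- and y-terms: 15(x² + 12x) -49(y² + 12y) = 1959
Complete the square: 15(x + 6)² -49(y + 6)² = 1959 + 540 - 1764 = 735
Divide through by 735 to get (x + 6)²/49 - (y + 6)²/15 = 1.
Hyperbola, center (-6, -6), transverse axis horizontal; a² = 49, b² = 15.
For a horizontal hyperbola the asymptotes have slope ±b/a.
Here that is ±√15/7.

√15/7 and -√15/7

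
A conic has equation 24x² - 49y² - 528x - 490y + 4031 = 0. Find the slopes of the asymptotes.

2√6/7 and -2√6/7

24(x² - 22x) -49(y² + 10y) = -4031
Completing the square gives 24(x - 11)² -49(y + 5)² = -4031 + 2904 - 1225 = -2352.
Divide by -2352: (y + 5)²/48 - (x - 11)²/98 = 1
Hyperbola, center (11, -5), transverse axis vertical; a² = 48, b² = 98.
For a vertical hyperbola the asymptotes have slope ±a/b.
Here that is ±4√3/7√2 = ±2√6/7.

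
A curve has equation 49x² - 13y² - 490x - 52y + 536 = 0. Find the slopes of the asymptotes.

7√13/13 and -7√13/13

Group: 49(x² - 10x) -13(y² + 4y) = -536
49(x - 5)² -13(y + 2)² = -536 + 1225 - 52 = 637
Divide through by 637 to get (x - 5)²/13 - (y + 2)²/49 = 1.
Hyperbola, center (5, -2), transverse axis horizontal; a² = 13, b² = 49.
For a horizontal hyperbola the asymptotes have slope ±b/a.
Here that is ±7/√13 = ±7√13/13.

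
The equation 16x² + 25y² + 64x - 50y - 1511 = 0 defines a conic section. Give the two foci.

Group the x- and y-terms: 16(x² + 4x) + 25(y² - 2y) = 1511
Complete the square: 16(x + 2)² + 25(y - 1)² = 1511 + 64 + 25 = 1600
Divide through by 1600 to get (x + 2)²/100 + (y - 1)²/64 = 1.
Ellipse, center (-2, 1), major axis horizontal; a² = 100, b² = 64.
c² = a² - b² = 100 - 64 = 36, so c = 6.
Foci lie on the horizontal axis through the center: (h ± c, k).

(-8, 1) and (4, 1)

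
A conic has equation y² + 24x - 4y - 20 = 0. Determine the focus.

(-5, 2)

Only y is squared. Complete the square in y: (y - 2)² = -24(x - 1).
Vertex (1, 2); 4p = -24 so p = -6. Opens left.
Focus is p units from the vertex along the axis: (h + p, k).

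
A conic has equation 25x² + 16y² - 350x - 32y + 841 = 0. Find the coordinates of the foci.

(7, -2) and (7, 4)

25(x² - 14x) + 16(y² - 2y) = -841
Complete the square: 25(x - 7)² + 16(y - 1)² = -841 + 1225 + 16 = 400
Divide by 400: (x - 7)²/16 + (y - 1)²/25 = 1
Ellipse, center (7, 1), major axis vertical; a² = 25, b² = 16.
c² = a² - b² = 25 - 16 = 9, so c = 3.
Foci lie on the vertical axis through the center: (h, k ± c).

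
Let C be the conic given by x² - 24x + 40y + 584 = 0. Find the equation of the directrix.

Only x is squared. Complete the square in x: (x - 12)² = -40(y + 11).
Vertex (12, -11); 4p = -40 so p = -10. Opens down.
Directrix is the horizontal line y = k − p = -11 − (-10) = -1.

y = -1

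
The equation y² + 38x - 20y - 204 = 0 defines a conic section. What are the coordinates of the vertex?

Only y is squared. Complete the square in y: (y - 10)² = -38(x - 8).
Vertex (8, 10); 4p = -38 so p = -19/2. Opens left.

(8, 10)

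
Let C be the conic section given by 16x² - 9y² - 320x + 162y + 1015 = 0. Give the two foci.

Collect terms: 16(x² - 20x) -9(y² - 18y) = -1015
Complete the square in x and y: 16(x - 10)² -9(y - 9)² = -1015 + 1600 - 729 = -144
Divide through by -144 to get (y - 9)²/16 - (x - 10)²/9 = 1.
Hyperbola, center (10, 9), transverse axis vertical; a² = 16, b² = 9.
c² = a² + b² = 16 + 9 = 25, so c = 5.
Foci lie on the vertical axis through the center: (h, k ± c).

(10, 4) and (10, 14)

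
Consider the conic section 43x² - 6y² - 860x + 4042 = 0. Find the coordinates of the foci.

(3, 0) and (17, 0)

Group the x- and y-terms: 43(x² - 20x) -6y² = -4042
Complete the square: 43(x - 10)² -6y² = -4042 + 4300 + 0 = 258
Divide through by 258 to get (x - 10)²/6 - y²/43 = 1.
Hyperbola, center (10, 0), transverse axis horizontal; a² = 6, b² = 43.
c² = a² + b² = 6 + 43 = 49, so c = 7.
Foci lie on the horizontal axis through the center: (h ± c, k).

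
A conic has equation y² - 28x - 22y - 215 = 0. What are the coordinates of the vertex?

Only y is squared. Complete the square in y: (y - 11)² = 28(x + 12).
Vertex (-12, 11); 4p = 28 so p = 7. Opens right.

(-12, 11)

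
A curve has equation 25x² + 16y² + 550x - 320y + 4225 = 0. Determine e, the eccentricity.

e = 3/5

Collect terms: 25(x² + 22x) + 16(y² - 20y) = -4225
25(x + 11)² + 16(y - 10)² = -4225 + 3025 + 1600 = 400
Divide through by 400 to get (x + 11)²/16 + (y - 10)²/25 = 1.
Ellipse, center (-11, 10), major axis vertical; a² = 25, b² = 16.
c² = a² - b² = 9, so c = 3.
e = c/a = 3/5.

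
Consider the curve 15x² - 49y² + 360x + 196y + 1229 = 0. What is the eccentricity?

e = 8/7

Rearranging, 15(x² + 24x) -49(y² - 4y) = -1229.
Complete the square in x and y: 15(x + 12)² -49(y - 2)² = -1229 + 2160 - 196 = 735
Dividing both sides by 735: (x + 12)²/49 - (y - 2)²/15 = 1
Hyperbola, center (-12, 2), transverse axis horizontal; a² = 49, b² = 15.
c² = a² + b² = 64, so c = 8.
e = c/a = 8/7.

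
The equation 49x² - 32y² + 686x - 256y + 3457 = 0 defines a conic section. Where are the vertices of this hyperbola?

(-7, -11) and (-7, 3)

Collect terms: 49(x² + 14x) -32(y² + 8y) = -3457
Completing the square gives 49(x + 7)² -32(y + 4)² = -3457 + 2401 - 512 = -1568.
Divide through by -1568 to get (y + 4)²/49 - (x + 7)²/32 = 1.
Hyperbola, center (-7, -4), transverse axis vertical; a² = 49, b² = 32.
a = 7. Vertices at (h, k ± a).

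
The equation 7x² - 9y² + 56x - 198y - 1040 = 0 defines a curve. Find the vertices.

Rearranging, 7(x² + 8x) -9(y² + 22y) = 1040.
7(x + 4)² -9(y + 11)² = 1040 + 112 - 1089 = 63
Divide by 63: (x + 4)²/9 - (y + 11)²/7 = 1
Hyperbola, center (-4, -11), transverse axis horizontal; a² = 9, b² = 7.
a = 3. Vertices at (h ± a, k).

(-7, -11) and (-1, -11)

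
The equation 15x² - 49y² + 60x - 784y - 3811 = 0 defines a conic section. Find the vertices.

(-9, -8) and (5, -8)

Rearranging, 15(x² + 4x) -49(y² + 16y) = 3811.
Completing the square gives 15(x + 2)² -49(y + 8)² = 3811 + 60 - 3136 = 735.
Divide by 735: (x + 2)²/49 - (y + 8)²/15 = 1
Hyperbola, center (-2, -8), transverse axis horizontal; a² = 49, b² = 15.
a = 7. Vertices at (h ± a, k).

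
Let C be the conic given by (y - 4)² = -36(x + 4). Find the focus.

Vertex (-4, 4); 4p = -36 so p = -9. Opens left.
Focus is p units from the vertex along the axis: (h + p, k).

(-13, 4)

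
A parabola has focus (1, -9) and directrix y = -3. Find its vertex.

The vertex is the midpoint between the focus and the directrix along the axis of symmetry.
Axis is vertical (directrix is horizontal). Vertex y-coordinate = (-9 + (-3))/2 = -6; x-coordinate = 1.

(1, -6)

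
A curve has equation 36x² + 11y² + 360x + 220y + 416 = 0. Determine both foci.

36(x² + 10x) + 11(y² + 20y) = -416
Complete the square: 36(x + 5)² + 11(y + 10)² = -416 + 900 + 1100 = 1584
Divide through by 1584 to get (x + 5)²/44 + (y + 10)²/144 = 1.
Ellipse, center (-5, -10), major axis vertical; a² = 144, b² = 44.
c² = a² - b² = 144 - 44 = 100, so c = 10.
Foci lie on the vertical axis through the center: (h, k ± c).

(-5, -20) and (-5, 0)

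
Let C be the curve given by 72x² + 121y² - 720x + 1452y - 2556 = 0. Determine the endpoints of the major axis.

(-6, -6) and (16, -6)

Group the x- and y-terms: 72(x² - 10x) + 121(y² + 12y) = 2556
72(x - 5)² + 121(y + 6)² = 2556 + 1800 + 4356 = 8712
Divide through by 8712 to get (x - 5)²/121 + (y + 6)²/72 = 1.
Ellipse, center (5, -6), major axis horizontal; a² = 121, b² = 72.
a = 11. Vertices at (h ± a, k).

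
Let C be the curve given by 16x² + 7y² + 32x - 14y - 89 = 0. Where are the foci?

(-1, -2) and (-1, 4)

Collect terms: 16(x² + 2x) + 7(y² - 2y) = 89
Completing the square gives 16(x + 1)² + 7(y - 1)² = 89 + 16 + 7 = 112.
Divide through by 112 to get (x + 1)²/7 + (y - 1)²/16 = 1.
Ellipse, center (-1, 1), major axis vertical; a² = 16, b² = 7.
c² = a² - b² = 16 - 7 = 9, so c = 3.
Foci lie on the vertical axis through the center: (h, k ± c).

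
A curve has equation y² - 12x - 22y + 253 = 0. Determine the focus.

Only y is squared. Complete the square in y: (y - 11)² = 12(x - 11).
Vertex (11, 11); 4p = 12 so p = 3. Opens right.
Focus is p units from the vertex along the axis: (h + p, k).

(14, 11)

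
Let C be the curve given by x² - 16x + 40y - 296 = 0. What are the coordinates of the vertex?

(8, 9)

Only x is squared. Complete the square in x: (x - 8)² = -40(y - 9).
Vertex (8, 9); 4p = -40 so p = -10. Opens down.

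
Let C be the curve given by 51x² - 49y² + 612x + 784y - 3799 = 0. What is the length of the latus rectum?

102/7

51(x² + 12x) -49(y² - 16y) = 3799
Completing the square gives 51(x + 6)² -49(y - 8)² = 3799 + 1836 - 3136 = 2499.
Divide by 2499: (x + 6)²/49 - (y - 8)²/51 = 1
Hyperbola, center (-6, 8), transverse axis horizontal; a² = 49, b² = 51.
Latus rectum length = 2b²/a = 2·51/7 = 102/7.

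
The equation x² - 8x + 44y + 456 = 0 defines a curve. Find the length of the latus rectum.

44

Only x is squared. Complete the square in x: (x - 4)² = -44(y + 10).
Vertex (4, -10); 4p = -44 so p = -11. Opens down.
Latus rectum length = |4p| = 44.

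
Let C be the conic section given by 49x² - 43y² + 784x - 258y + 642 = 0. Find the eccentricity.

e = 2√989/43

Group: 49(x² + 16x) -43(y² + 6y) = -642
Complete the square: 49(x + 8)² -43(y + 3)² = -642 + 3136 - 387 = 2107
Dividing both sides by 2107: (x + 8)²/43 - (y + 3)²/49 = 1
Hyperbola, center (-8, -3), transverse axis horizontal; a² = 43, b² = 49.
c² = a² + b² = 92, so c = 2√23.
e = c/a = 2√23/√43 = 2√989/43.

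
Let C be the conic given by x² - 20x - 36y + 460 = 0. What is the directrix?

y = 1

Only x is squared. Complete the square in x: (x - 10)² = 36(y - 10).
Vertex (10, 10); 4p = 36 so p = 9. Opens up.
Directrix is the horizontal line y = k − p = 10 − (9) = 1.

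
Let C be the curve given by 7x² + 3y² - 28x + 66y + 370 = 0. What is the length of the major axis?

Group: 7(x² - 4x) + 3(y² + 22y) = -370
Completing the square gives 7(x - 2)² + 3(y + 11)² = -370 + 28 + 363 = 21.
Divide by 21: (x - 2)²/3 + (y + 11)²/7 = 1
Ellipse, center (2, -11), major axis vertical; a² = 7, b² = 3.
a² = 7 so a = √7; the major axis has length 2a = 2√7.

2√7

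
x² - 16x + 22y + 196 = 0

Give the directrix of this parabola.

y = -1/2

Only x is squared. Complete the square in x: (x - 8)² = -22(y + 6).
Vertex (8, -6); 4p = -22 so p = -11/2. Opens down.
Directrix is the horizontal line y = k − p = -6 − (-11/2) = -1/2.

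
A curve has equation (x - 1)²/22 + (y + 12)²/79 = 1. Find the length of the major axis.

2√79

Center (1, -12). The larger denominator 79 sits under the y-term, so the major axis is vertical; a² = 79, b² = 22.
a² = 79 so a = √79; the major axis has length 2a = 2√79.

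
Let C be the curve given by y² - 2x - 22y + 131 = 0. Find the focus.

(11/2, 11)

Only y is squared. Complete the square in y: (y - 11)² = 2(x - 5).
Vertex (5, 11); 4p = 2 so p = 1/2. Opens right.
Focus is p units from the vertex along the axis: (h + p, k).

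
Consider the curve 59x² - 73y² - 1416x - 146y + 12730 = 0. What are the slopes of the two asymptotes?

Group: 59(x² - 24x) -73(y² + 2y) = -12730
59(x - 12)² -73(y + 1)² = -12730 + 8496 - 73 = -4307
Dividing both sides by -4307: (y + 1)²/59 - (x - 12)²/73 = 1
Hyperbola, center (12, -1), transverse axis vertical; a² = 59, b² = 73.
For a vertical hyperbola the asymptotes have slope ±a/b.
Here that is ±√59/√73 = ±√4307/73.

√4307/73 and -√4307/73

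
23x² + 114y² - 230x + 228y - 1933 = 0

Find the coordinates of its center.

Collect terms: 23(x² - 10x) + 114(y² + 2y) = 1933
Complete the square in x and y: 23(x - 5)² + 114(y + 1)² = 1933 + 575 + 114 = 2622
Divide by 2622: (x - 5)²/114 + (y + 1)²/23 = 1
Ellipse with center (5, -1).

(5, -1)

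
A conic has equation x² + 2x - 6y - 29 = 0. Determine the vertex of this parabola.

Only x is squared. Complete the square in x: (x + 1)² = 6(y + 5).
Vertex (-1, -5); 4p = 6 so p = 3/2. Opens up.

(-1, -5)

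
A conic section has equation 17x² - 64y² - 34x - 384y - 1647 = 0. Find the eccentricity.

Collect terms: 17(x² - 2x) -64(y² + 6y) = 1647
Completing the square gives 17(x - 1)² -64(y + 3)² = 1647 + 17 - 576 = 1088.
Divide through by 1088 to get (x - 1)²/64 - (y + 3)²/17 = 1.
Hyperbola, center (1, -3), transverse axis horizontal; a² = 64, b² = 17.
c² = a² + b² = 81, so c = 9.
e = c/a = 9/8.

e = 9/8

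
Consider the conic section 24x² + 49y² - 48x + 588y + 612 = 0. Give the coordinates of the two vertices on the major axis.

Rearranging, 24(x² - 2x) + 49(y² + 12y) = -612.
Complete the square: 24(x - 1)² + 49(y + 6)² = -612 + 24 + 1764 = 1176
Dividing both sides by 1176: (x - 1)²/49 + (y + 6)²/24 = 1
Ellipse, center (1, -6), major axis horizontal; a² = 49, b² = 24.
a = 7. Vertices at (h ± a, k).

(-6, -6) and (8, -6)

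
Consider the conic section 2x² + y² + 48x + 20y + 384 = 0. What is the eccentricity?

Collect terms: 2(x² + 24x) + (y² + 20y) = -384
Completing the square gives 2(x + 12)² + (y + 10)² = -384 + 288 + 100 = 4.
Dividing both sides by 4: (x + 12)²/2 + (y + 10)²/4 = 1
Ellipse, center (-12, -10), major axis vertical; a² = 4, b² = 2.
c² = a² - b² = 2, so c = √2.
e = c/a = √2/2.

e = √2/2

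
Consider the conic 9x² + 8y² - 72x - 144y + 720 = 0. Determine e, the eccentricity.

Rearranging, 9(x² - 8x) + 8(y² - 18y) = -720.
Complete the square in x and y: 9(x - 4)² + 8(y - 9)² = -720 + 144 + 648 = 72
Divide by 72: (x - 4)²/8 + (y - 9)²/9 = 1
Ellipse, center (4, 9), major axis vertical; a² = 9, b² = 8.
c² = a² - b² = 1, so c = 1.
e = c/a = 1/3.

e = 1/3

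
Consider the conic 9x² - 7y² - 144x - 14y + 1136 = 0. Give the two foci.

(8, -13) and (8, 11)

Group the x- and y-terms: 9(x² - 16x) -7(y² + 2y) = -1136
Complete the square: 9(x - 8)² -7(y + 1)² = -1136 + 576 - 7 = -567
Dividing both sides by -567: (y + 1)²/81 - (x - 8)²/63 = 1
Hyperbola, center (8, -1), transverse axis vertical; a² = 81, b² = 63.
c² = a² + b² = 81 + 63 = 144, so c = 12.
Foci lie on the vertical axis through the center: (h, k ± c).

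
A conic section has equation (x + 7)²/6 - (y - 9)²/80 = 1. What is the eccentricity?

e = √129/3

Center (-7, 9). The positive term is the x-term, so the transverse axis is horizontal; a² = 6, b² = 80.
c² = a² + b² = 86, so c = √86.
e = c/a = √86/√6 = √129/3.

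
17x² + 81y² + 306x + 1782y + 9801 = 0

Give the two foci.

Group the x- and y-terms: 17(x² + 18x) + 81(y² + 22y) = -9801
Complete the square in x and y: 17(x + 9)² + 81(y + 11)² = -9801 + 1377 + 9801 = 1377
Dividing both sides by 1377: (x + 9)²/81 + (y + 11)²/17 = 1
Ellipse, center (-9, -11), major axis horizontal; a² = 81, b² = 17.
c² = a² - b² = 81 - 17 = 64, so c = 8.
Foci lie on the horizontal axis through the center: (h ± c, k).

(-17, -11) and (-1, -11)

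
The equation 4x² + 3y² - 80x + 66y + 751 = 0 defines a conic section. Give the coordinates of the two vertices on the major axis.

Group: 4(x² - 20x) + 3(y² + 22y) = -751
Completing the square gives 4(x - 10)² + 3(y + 11)² = -751 + 400 + 363 = 12.
Divide through by 12 to get (x - 10)²/3 + (y + 11)²/4 = 1.
Ellipse, center (10, -11), major axis vertical; a² = 4, b² = 3.
a = 2. Vertices at (h, k ± a).

(10, -13) and (10, -9)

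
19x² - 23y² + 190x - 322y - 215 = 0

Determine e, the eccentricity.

e = √798/19

Collect terms: 19(x² + 10x) -23(y² + 14y) = 215
Complete the square in x and y: 19(x + 5)² -23(y + 7)² = 215 + 475 - 1127 = -437
Divide by -437: (y + 7)²/19 - (x + 5)²/23 = 1
Hyperbola, center (-5, -7), transverse axis vertical; a² = 19, b² = 23.
c² = a² + b² = 42, so c = √42.
e = c/a = √42/√19 = √798/19.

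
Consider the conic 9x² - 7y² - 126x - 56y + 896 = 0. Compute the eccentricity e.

Group the x- and y-terms: 9(x² - 14x) -7(y² + 8y) = -896
9(x - 7)² -7(y + 4)² = -896 + 441 - 112 = -567
Dividing both sides by -567: (y + 4)²/81 - (x - 7)²/63 = 1
Hyperbola, center (7, -4), transverse axis vertical; a² = 81, b² = 63.
c² = a² + b² = 144, so c = 12.
e = c/a = 12/9 = 4/3.

e = 4/3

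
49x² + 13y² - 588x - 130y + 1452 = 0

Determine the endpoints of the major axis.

(6, -2) and (6, 12)

49(x² - 12x) + 13(y² - 10y) = -1452
Complete the square in x and y: 49(x - 6)² + 13(y - 5)² = -1452 + 1764 + 325 = 637
Divide through by 637 to get (x - 6)²/13 + (y - 5)²/49 = 1.
Ellipse, center (6, 5), major axis vertical; a² = 49, b² = 13.
a = 7. Vertices at (h, k ± a).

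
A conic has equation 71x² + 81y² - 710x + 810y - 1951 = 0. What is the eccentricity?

Group: 71(x² - 10x) + 81(y² + 10y) = 1951
Complete the square: 71(x - 5)² + 81(y + 5)² = 1951 + 1775 + 2025 = 5751
Dividing both sides by 5751: (x - 5)²/81 + (y + 5)²/71 = 1
Ellipse, center (5, -5), major axis horizontal; a² = 81, b² = 71.
c² = a² - b² = 10, so c = √10.
e = c/a = √10/9.

e = √10/9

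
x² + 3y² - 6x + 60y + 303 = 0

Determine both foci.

Group: (x² - 6x) + 3(y² + 20y) = -303
Complete the square in x and y: (x - 3)² + 3(y + 10)² = -303 + 9 + 300 = 6
Divide through by 6 to get (x - 3)²/6 + (y + 10)²/2 = 1.
Ellipse, center (3, -10), major axis horizontal; a² = 6, b² = 2.
c² = a² - b² = 6 - 2 = 4, so c = 2.
Foci lie on the horizontal axis through the center: (h ± c, k).

(1, -10) and (5, -10)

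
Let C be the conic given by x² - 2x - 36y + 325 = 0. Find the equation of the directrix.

y = 0

Only x is squared. Complete the square in x: (x - 1)² = 36(y - 9).
Vertex (1, 9); 4p = 36 so p = 9. Opens up.
Directrix is the horizontal line y = k − p = 9 − (9) = 0.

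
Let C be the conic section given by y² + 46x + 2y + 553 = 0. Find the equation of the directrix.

x = -1/2

Only y is squared. Complete the square in y: (y + 1)² = -46(x + 12).
Vertex (-12, -1); 4p = -46 so p = -23/2. Opens left.
Directrix is the vertical line x = h − p = -12 − (-23/2) = -1/2.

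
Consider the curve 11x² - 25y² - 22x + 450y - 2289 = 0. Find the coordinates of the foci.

Group: 11(x² - 2x) -25(y² - 18y) = 2289
11(x - 1)² -25(y - 9)² = 2289 + 11 - 2025 = 275
Dividing both sides by 275: (x - 1)²/25 - (y - 9)²/11 = 1
Hyperbola, center (1, 9), transverse axis horizontal; a² = 25, b² = 11.
c² = a² + b² = 25 + 11 = 36, so c = 6.
Foci lie on the horizontal axis through the center: (h ± c, k).

(-5, 9) and (7, 9)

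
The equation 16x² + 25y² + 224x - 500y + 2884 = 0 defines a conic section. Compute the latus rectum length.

Rearranging, 16(x² + 14x) + 25(y² - 20y) = -2884.
Completing the square gives 16(x + 7)² + 25(y - 10)² = -2884 + 784 + 2500 = 400.
Dividing both sides by 400: (x + 7)²/25 + (y - 10)²/16 = 1
Ellipse, center (-7, 10), major axis horizontal; a² = 25, b² = 16.
Latus rectum length = 2b²/a = 2·16/5 = 32/5.

32/5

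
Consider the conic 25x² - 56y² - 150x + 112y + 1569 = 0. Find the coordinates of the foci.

(3, -8) and (3, 10)

Group the x- and y-terms: 25(x² - 6x) -56(y² - 2y) = -1569
Complete the square in x and y: 25(x - 3)² -56(y - 1)² = -1569 + 225 - 56 = -1400
Dividing both sides by -1400: (y - 1)²/25 - (x - 3)²/56 = 1
Hyperbola, center (3, 1), transverse axis vertical; a² = 25, b² = 56.
c² = a² + b² = 25 + 56 = 81, so c = 9.
Foci lie on the vertical axis through the center: (h, k ± c).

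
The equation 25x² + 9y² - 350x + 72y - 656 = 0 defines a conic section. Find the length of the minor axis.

Rearranging, 25(x² - 14x) + 9(y² + 8y) = 656.
Completing the square gives 25(x - 7)² + 9(y + 4)² = 656 + 1225 + 144 = 2025.
Divide by 2025: (x - 7)²/81 + (y + 4)²/225 = 1
Ellipse, center (7, -4), major axis vertical; a² = 225, b² = 81.
b² = 81 so b = 9; the minor axis has length 2b = 18.

18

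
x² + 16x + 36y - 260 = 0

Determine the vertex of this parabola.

(-8, 9)

Only x is squared. Complete the square in x: (x + 8)² = -36(y - 9).
Vertex (-8, 9); 4p = -36 so p = -9. Opens down.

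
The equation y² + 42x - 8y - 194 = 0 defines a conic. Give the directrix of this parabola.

x = 31/2

Only y is squared. Complete the square in y: (y - 4)² = -42(x - 5).
Vertex (5, 4); 4p = -42 so p = -21/2. Opens left.
Directrix is the vertical line x = h − p = 5 − (-21/2) = 31/2.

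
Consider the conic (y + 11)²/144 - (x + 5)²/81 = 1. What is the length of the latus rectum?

Center (-5, -11). The positive term is the y-term, so the transverse axis is vertical; a² = 144, b² = 81.
Latus rectum length = 2b²/a = 2·81/12 = 27/2.

27/2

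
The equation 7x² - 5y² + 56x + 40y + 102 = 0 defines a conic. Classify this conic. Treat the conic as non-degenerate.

hyperbola

No xy term. Coefficients of x² and y² are A = 7, C = -5.
A and C have opposite signs ⇒ hyperbola.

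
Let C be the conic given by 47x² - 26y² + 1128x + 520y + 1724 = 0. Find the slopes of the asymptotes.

Group: 47(x² + 24x) -26(y² - 20y) = -1724
Complete the square in x and y: 47(x + 12)² -26(y - 10)² = -1724 + 6768 - 2600 = 2444
Divide through by 2444 to get (x + 12)²/52 - (y - 10)²/94 = 1.
Hyperbola, center (-12, 10), transverse axis horizontal; a² = 52, b² = 94.
For a horizontal hyperbola the asymptotes have slope ±b/a.
Here that is ±√94/2√13 = ±√1222/26.

√1222/26 and -√1222/26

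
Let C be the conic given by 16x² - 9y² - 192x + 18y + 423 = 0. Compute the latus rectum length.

Group: 16(x² - 12x) -9(y² - 2y) = -423
Complete the square: 16(x - 6)² -9(y - 1)² = -423 + 576 - 9 = 144
Divide through by 144 to get (x - 6)²/9 - (y - 1)²/16 = 1.
Hyperbola, center (6, 1), transverse axis horizontal; a² = 9, b² = 16.
Latus rectum length = 2b²/a = 2·16/3 = 32/3.

32/3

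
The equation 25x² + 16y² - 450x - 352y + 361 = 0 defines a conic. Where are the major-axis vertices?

(9, -4) and (9, 26)

Rearranging, 25(x² - 18x) + 16(y² - 22y) = -361.
Complete the square in x and y: 25(x - 9)² + 16(y - 11)² = -361 + 2025 + 1936 = 3600
Divide by 3600: (x - 9)²/144 + (y - 11)²/225 = 1
Ellipse, center (9, 11), major axis vertical; a² = 225, b² = 144.
a = 15. Vertices at (h, k ± a).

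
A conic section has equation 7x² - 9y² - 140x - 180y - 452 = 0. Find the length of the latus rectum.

Group: 7(x² - 20x) -9(y² + 20y) = 452
7(x - 10)² -9(y + 10)² = 452 + 700 - 900 = 252
Divide by 252: (x - 10)²/36 - (y + 10)²/28 = 1
Hyperbola, center (10, -10), transverse axis horizontal; a² = 36, b² = 28.
Latus rectum length = 2b²/a = 2·28/6 = 28/3.

28/3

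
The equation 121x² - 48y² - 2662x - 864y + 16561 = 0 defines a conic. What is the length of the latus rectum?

96/11

121(x² - 22x) -48(y² + 18y) = -16561
121(x - 11)² -48(y + 9)² = -16561 + 14641 - 3888 = -5808
Divide by -5808: (y + 9)²/121 - (x - 11)²/48 = 1
Hyperbola, center (11, -9), transverse axis vertical; a² = 121, b² = 48.
Latus rectum length = 2b²/a = 2·48/11 = 96/11.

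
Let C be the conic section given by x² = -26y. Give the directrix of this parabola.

Vertex (0, 0); 4p = -26 so p = -13/2. Opens down.
Directrix is the horizontal line y = k − p = 0 − (-13/2) = 13/2.

y = 13/2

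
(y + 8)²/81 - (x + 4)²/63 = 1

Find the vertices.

Center (-4, -8). The positive term is the y-term, so the transverse axis is vertical; a² = 81, b² = 63.
a = 9. Vertices at (h, k ± a).

(-4, -17) and (-4, 1)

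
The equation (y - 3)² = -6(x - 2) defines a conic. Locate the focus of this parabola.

Vertex (2, 3); 4p = -6 so p = -3/2. Opens left.
Focus is p units from the vertex along the axis: (h + p, k).

(1/2, 3)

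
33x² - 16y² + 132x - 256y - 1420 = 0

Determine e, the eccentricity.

Rearranging, 33(x² + 4x) -16(y² + 16y) = 1420.
Complete the square: 33(x + 2)² -16(y + 8)² = 1420 + 132 - 1024 = 528
Dividing both sides by 528: (x + 2)²/16 - (y + 8)²/33 = 1
Hyperbola, center (-2, -8), transverse axis horizontal; a² = 16, b² = 33.
c² = a² + b² = 49, so c = 7.
e = c/a = 7/4.

e = 7/4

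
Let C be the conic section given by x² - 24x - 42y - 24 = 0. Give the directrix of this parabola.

Only x is squared. Complete the square in x: (x - 12)² = 42(y + 4).
Vertex (12, -4); 4p = 42 so p = 21/2. Opens up.
Directrix is the horizontal line y = k − p = -4 − (21/2) = -29/2.

y = -29/2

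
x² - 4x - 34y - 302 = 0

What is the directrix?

y = -35/2

Only x is squared. Complete the square in x: (x - 2)² = 34(y + 9).
Vertex (2, -9); 4p = 34 so p = 17/2. Opens up.
Directrix is the horizontal line y = k − p = -9 − (17/2) = -35/2.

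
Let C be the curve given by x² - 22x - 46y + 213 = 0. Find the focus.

(11, 27/2)

Only x is squared. Complete the square in x: (x - 11)² = 46(y - 2).
Vertex (11, 2); 4p = 46 so p = 23/2. Opens up.
Focus is p units from the vertex along the axis: (h, k + p).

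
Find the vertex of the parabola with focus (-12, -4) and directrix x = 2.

(-5, -4)

The vertex is the midpoint between the focus and the directrix along the axis of symmetry.
Axis is horizontal (directrix is vertical). Vertex x-coordinate = (-12 + 2)/2 = -5; y-coordinate = -4.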